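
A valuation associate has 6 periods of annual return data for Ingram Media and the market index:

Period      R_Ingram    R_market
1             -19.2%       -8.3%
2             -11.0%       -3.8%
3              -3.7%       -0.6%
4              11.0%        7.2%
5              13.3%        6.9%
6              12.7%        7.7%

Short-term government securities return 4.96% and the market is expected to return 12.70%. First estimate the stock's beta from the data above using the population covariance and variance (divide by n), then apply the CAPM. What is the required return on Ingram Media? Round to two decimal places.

20.78%

Mean R_i = (-19.2 − 11.0 − 3.7 + 11.0 + 13.3 + 12.7) / 6 = 0.5167%
Mean R_m = (-8.3 − 3.8 − 0.6 + 7.2 + 6.9 + 7.7) / 6 = 1.5167%
Σ(R_i − R̄_i)(R_m − R̄_m) = 467.4383  ⇒  Cov = 467.4383 / 6 = 77.9064
Σ(R_m − R̄_m)² = 228.6283  ⇒  Var(R_m) = 228.6283 / 6 = 38.1047
β = Cov / Var(R_m) = 77.9064 / 38.1047 = 2.0445
MRP = 12.70% − 4.96% = 7.74%
E(R) = R_f + β × MRP = 4.96% + 2.0445 × 7.74% = 20.78%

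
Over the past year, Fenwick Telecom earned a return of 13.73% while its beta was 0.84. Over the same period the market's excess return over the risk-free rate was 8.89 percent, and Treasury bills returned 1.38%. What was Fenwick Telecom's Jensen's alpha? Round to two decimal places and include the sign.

CAPM benchmark = R_f + β(R_m − R_f) = 1.38% + 0.84 × 8.89% = 8.8476%
α = actual − benchmark = 13.73% − 8.8476% = +4.88%

+4.88%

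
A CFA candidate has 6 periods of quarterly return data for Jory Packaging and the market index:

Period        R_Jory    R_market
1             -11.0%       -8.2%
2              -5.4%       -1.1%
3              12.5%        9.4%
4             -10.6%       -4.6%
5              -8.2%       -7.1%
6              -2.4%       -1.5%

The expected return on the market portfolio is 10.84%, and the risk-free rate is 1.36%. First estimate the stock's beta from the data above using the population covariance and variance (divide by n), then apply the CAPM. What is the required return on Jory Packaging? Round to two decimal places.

14.00%

Mean R_i = (-11.0 − 5.4 + 12.5 − 10.6 − 8.2 − 2.4) / 6 = -4.1833%
Mean R_m = (-8.2 − 1.1 + 9.4 − 4.6 − 7.1 − 1.5) / 6 = -2.1833%
Σ(R_i − R̄_i)(R_m − R̄_m) = 269.4183  ⇒  Cov = 269.4183 / 6 = 44.9031
Σ(R_m − R̄_m)² = 202.0283  ⇒  Var(R_m) = 202.0283 / 6 = 33.6714
β = Cov / Var(R_m) = 44.9031 / 33.6714 = 1.3336
MRP = 10.84% − 1.36% = 9.48%
E(R) = R_f + β × MRP = 1.36% + 1.3336 × 9.48% = 14.00%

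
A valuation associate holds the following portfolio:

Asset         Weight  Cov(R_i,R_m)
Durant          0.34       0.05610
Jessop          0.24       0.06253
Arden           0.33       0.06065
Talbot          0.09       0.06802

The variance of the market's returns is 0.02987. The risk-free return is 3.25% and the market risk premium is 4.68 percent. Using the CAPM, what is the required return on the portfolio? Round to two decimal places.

β_Durant = 0.05610 / 0.02987 = 1.8781
β_Jessop = 0.06253 / 0.02987 = 2.0934
β_Arden = 0.06065 / 0.02987 = 2.0305
β_Talbot = 0.06802 / 0.02987 = 2.2772
β_P = Σ w_i β_i = 0.34×1.8781 + 0.24×2.0934 + 0.33×2.0305 + 0.09×2.2772 = 2.0160
E(R_P) = R_f + β_P × MRP = 3.25% + 2.0160 × 4.68% = 12.68%

12.68%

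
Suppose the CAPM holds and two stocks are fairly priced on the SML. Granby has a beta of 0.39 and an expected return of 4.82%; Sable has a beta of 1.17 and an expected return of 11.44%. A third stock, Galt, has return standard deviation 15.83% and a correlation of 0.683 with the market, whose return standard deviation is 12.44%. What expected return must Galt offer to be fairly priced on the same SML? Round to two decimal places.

MRP = (11.44% − 4.82%) / (1.17 − 0.39) = 8.4872%
R_f = 4.82% − 0.39 × 8.4872% = 1.5100%
β_Galt = ρ·σ_i/σ_m = 0.683 × 15.83 / 12.44 = 0.8691
E(R_Galt) = R_f + β × MRP = 1.5100% + 0.8691 × 8.4872% = 8.89%

8.89%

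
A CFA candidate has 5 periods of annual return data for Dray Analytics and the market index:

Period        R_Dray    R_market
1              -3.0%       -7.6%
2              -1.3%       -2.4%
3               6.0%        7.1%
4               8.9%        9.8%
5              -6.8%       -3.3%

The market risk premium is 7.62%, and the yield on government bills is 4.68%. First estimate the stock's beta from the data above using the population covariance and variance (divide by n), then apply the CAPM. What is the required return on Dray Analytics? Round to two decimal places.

Mean R_i = (-3.0 − 1.3 + 6.0 + 8.9 − 6.8) / 5 = 0.7600%
Mean R_m = (-7.6 − 2.4 + 7.1 + 9.8 − 3.3) / 5 = 0.7200%
Σ(R_i − R̄_i)(R_m − R̄_m) = 175.4440  ⇒  Cov = 175.4440 / 5 = 35.0888
Σ(R_m − R̄_m)² = 218.2680  ⇒  Var(R_m) = 218.2680 / 5 = 43.6536
β = Cov / Var(R_m) = 35.0888 / 43.6536 = 0.8038
E(R) = R_f + β × MRP = 4.68% + 0.8038 × 7.62% = 10.80%

10.80%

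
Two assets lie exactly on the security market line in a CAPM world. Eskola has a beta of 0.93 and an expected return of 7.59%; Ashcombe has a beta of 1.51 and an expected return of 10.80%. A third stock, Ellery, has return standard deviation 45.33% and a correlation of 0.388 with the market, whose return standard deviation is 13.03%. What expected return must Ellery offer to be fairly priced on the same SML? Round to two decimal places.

9.91%

MRP = (10.80% − 7.59%) / (1.51 − 0.93) = 5.5345%
R_f = 7.59% − 0.93 × 5.5345% = 2.4429%
β_Ellery = ρ·σ_i/σ_m = 0.388 × 45.33 / 13.03 = 1.3498
E(R_Ellery) = R_f + β × MRP = 2.4429% + 1.3498 × 5.5345% = 9.91%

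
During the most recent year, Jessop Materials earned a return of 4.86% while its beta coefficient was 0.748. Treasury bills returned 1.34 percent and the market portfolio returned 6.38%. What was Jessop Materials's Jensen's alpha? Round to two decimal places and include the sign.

-0.25%

Market excess return = 6.38% − 1.34% = 5.04%
CAPM benchmark = R_f + β(R_m − R_f) = 1.34% + 0.748 × 5.04% = 5.10992%
α = actual − benchmark = 4.86% − 5.10992% = -0.25%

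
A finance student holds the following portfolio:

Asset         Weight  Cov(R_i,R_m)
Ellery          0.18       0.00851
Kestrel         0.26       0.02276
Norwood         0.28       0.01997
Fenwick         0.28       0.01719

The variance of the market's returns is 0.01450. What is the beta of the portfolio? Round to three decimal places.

1.231

β_Ellery = 0.00851 / 0.01450 = 0.5869
β_Kestrel = 0.02276 / 0.01450 = 1.5697
β_Norwood = 0.01997 / 0.01450 = 1.3772
β_Fenwick = 0.01719 / 0.01450 = 1.1855
β_P = Σ w_i β_i = 0.18×0.5869 + 0.26×1.5697 + 0.28×1.3772 + 0.28×1.1855 = 1.2313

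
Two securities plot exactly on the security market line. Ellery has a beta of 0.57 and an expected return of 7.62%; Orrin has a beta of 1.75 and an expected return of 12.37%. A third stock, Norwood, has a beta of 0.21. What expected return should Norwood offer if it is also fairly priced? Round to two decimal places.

MRP (SML slope) = (12.37% − 7.62%) / (1.75 − 0.57) = 4.75% / 1.18 = 4.0254%
R_f (intercept) = 7.62% − 0.57 × 4.0254% = 5.3255%
E(R_Norwood) = R_f + β × MRP = 5.3255% + 0.21 × 4.0254% = 6.17%

6.17%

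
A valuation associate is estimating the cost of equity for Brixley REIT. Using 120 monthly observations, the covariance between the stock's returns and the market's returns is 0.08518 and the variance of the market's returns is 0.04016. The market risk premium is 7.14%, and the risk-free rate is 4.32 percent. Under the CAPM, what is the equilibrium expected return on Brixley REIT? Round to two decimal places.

β = Cov(R_i, R_m) / Var(R_m) = 0.08518 / 0.04016 = 2.1210
E(R) = R_f + β × MRP = 4.32% + 2.1210 × 7.14% = 19.46%

19.46%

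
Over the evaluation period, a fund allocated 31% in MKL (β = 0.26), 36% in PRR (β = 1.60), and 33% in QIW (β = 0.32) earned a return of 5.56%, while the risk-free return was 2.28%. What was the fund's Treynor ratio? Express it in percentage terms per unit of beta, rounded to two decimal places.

4.30%

β_P = 0.31×0.26 + 0.36×1.60 + 0.33×0.32 = 0.7622
Treynor = (R_P − R_f) / β_P = (5.56% − 2.28%) / 0.7622 = 3.28% / 0.7622 = 4.30%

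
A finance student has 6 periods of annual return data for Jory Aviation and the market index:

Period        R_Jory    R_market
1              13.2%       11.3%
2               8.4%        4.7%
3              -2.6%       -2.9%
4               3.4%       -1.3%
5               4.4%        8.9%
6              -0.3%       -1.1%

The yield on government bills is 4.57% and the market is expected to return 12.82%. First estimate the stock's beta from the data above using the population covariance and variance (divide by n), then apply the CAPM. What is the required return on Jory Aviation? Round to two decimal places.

Mean R_i = (13.2 + 8.4 − 2.6 + 3.4 + 4.4 − 0.3) / 6 = 4.4167%
Mean R_m = (11.3 + 4.7 − 2.9 − 1.3 + 8.9 − 1.1) / 6 = 3.2667%
Σ(R_i − R̄_i)(R_m − R̄_m) = 144.6833  ⇒  Cov = 144.6833 / 6 = 24.1139
Σ(R_m − R̄_m)² = 176.2733  ⇒  Var(R_m) = 176.2733 / 6 = 29.3789
β = Cov / Var(R_m) = 24.1139 / 29.3789 = 0.8208
MRP = 12.82% − 4.57% = 8.25%
E(R) = R_f + β × MRP = 4.57% + 0.8208 × 8.25% = 11.34%

11.34%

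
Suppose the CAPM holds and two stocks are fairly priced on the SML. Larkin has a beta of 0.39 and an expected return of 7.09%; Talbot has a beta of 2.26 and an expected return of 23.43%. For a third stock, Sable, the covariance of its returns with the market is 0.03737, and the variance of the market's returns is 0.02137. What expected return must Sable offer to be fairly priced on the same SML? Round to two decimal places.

18.96%

MRP = (23.43% − 7.09%) / (2.26 − 0.39) = 8.7380%
R_f = 7.09% − 0.39 × 8.7380% = 3.6822%
β_Sable = Cov / Var(R_m) = 0.03737 / 0.02137 = 1.7487
E(R_Sable) = R_f + β × MRP = 3.6822% + 1.7487 × 8.7380% = 18.96%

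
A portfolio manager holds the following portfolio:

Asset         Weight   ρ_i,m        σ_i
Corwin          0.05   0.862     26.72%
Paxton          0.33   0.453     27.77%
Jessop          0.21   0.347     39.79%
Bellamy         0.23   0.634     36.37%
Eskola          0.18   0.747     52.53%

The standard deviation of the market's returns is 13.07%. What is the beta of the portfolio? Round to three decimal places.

1.574

β_Corwin = 0.862 × 26.72% / 13.07% = 1.7623
β_Paxton = 0.453 × 27.77% / 13.07% = 0.9625
β_Jessop = 0.347 × 39.79% / 13.07% = 1.0564
β_Bellamy = 0.634 × 36.37% / 13.07% = 1.7642
β_Eskola = 0.747 × 52.53% / 13.07% = 3.0023
β_P = Σ w_i β_i = 0.05×1.7623 + 0.33×0.9625 + 0.21×1.0564 + 0.23×1.7642 + 0.18×3.0023 = 1.5738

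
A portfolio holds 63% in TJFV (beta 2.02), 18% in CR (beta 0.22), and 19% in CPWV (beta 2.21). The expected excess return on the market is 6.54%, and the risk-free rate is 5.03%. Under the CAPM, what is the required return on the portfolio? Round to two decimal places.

β_P = Σ w_i β_i = 0.63×2.02 + 0.18×0.22 + 0.19×2.21 = 1.7321
E(R_P) = R_f + β_P × MRP = 5.03% + 1.7321 × 6.54% = 16.36%

16.36%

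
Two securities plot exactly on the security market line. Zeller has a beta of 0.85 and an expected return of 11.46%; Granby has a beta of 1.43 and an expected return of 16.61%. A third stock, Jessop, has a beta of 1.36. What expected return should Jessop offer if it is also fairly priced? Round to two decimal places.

15.99%

MRP (SML slope) = (16.61% − 11.46%) / (1.43 − 0.85) = 5.15% / 0.58 = 8.8793%
R_f (intercept) = 11.46% − 0.85 × 8.8793% = 3.9126%
E(R_Jessop) = R_f + β × MRP = 3.9126% + 1.36 × 8.8793% = 15.99%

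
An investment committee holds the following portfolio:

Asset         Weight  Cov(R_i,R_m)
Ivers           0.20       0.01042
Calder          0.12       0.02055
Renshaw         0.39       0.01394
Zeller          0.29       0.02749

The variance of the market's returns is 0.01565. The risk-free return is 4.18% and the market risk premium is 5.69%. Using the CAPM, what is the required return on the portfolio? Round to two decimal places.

β_Ivers = 0.01042 / 0.01565 = 0.6658
β_Calder = 0.02055 / 0.01565 = 1.3131
β_Renshaw = 0.01394 / 0.01565 = 0.8907
β_Zeller = 0.02749 / 0.01565 = 1.7565
β_P = Σ w_i β_i = 0.20×0.6658 + 0.12×1.3131 + 0.39×0.8907 + 0.29×1.7565 = 1.1475
E(R_P) = R_f + β_P × MRP = 4.18% + 1.1475 × 5.69% = 10.71%

10.71%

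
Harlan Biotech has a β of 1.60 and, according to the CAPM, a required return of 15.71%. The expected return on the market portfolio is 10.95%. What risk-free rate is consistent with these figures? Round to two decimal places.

E(R) = R_f + β(E(R_m) − R_f) = R_f(1 − β) + β·E(R_m)
15.71% = R_f × (1 − 1.60) + 1.60 × 10.95%
15.71% = R_f × -0.60 + 17.5200%
R_f = (15.71% − 17.5200%) / -0.60 = 3.02%

3.02%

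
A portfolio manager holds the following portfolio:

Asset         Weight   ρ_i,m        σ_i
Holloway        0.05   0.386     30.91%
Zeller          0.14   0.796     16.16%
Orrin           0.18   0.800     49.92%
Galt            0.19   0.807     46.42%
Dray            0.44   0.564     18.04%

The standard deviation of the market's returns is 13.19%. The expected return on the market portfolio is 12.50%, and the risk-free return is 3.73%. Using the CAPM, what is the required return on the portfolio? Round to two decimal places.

β_Holloway = 0.386 × 30.91% / 13.19% = 0.9046
β_Zeller = 0.796 × 16.16% / 13.19% = 0.9752
β_Orrin = 0.800 × 49.92% / 13.19% = 3.0277
β_Galt = 0.807 × 46.42% / 13.19% = 2.8401
β_Dray = 0.564 × 18.04% / 13.19% = 0.7714
β_P = Σ w_i β_i = 0.05×0.9046 + 0.14×0.9752 + 0.18×3.0277 + 0.19×2.8401 + 0.44×0.7714 = 1.6058
MRP = 12.50% − 3.73% = 8.77%
E(R_P) = R_f + β_P × MRP = 3.73% + 1.6058 × 8.77% = 17.81%

17.81%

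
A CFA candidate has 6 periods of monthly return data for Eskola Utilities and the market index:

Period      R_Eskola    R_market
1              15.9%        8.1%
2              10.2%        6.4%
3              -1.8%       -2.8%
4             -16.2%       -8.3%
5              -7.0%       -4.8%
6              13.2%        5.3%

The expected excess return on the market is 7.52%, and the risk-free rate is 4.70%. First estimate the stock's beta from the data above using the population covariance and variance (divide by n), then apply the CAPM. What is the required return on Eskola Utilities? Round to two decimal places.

18.57%

Mean R_i = (15.9 + 10.2 − 1.8 − 16.2 − 7.0 + 13.2) / 6 = 2.3833%
Mean R_m = (8.1 + 6.4 − 2.8 − 8.3 − 4.8 + 5.3) / 6 = 0.6500%
Σ(R_i − R̄_i)(R_m − R̄_m) = 427.8350  ⇒  Cov = 427.8350 / 6 = 71.3058
Σ(R_m − R̄_m)² = 231.8950  ⇒  Var(R_m) = 231.8950 / 6 = 38.6492
β = Cov / Var(R_m) = 71.3058 / 38.6492 = 1.8449
E(R) = R_f + β × MRP = 4.70% + 1.8449 × 7.52% = 18.57%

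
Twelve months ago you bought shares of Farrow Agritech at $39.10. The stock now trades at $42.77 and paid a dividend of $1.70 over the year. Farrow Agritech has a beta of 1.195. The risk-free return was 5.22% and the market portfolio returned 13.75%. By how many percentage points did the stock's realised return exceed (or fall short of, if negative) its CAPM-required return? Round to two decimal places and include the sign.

Realised HPR = (P1 + D1 − P0) / P0 = (42.77 + 1.70 − 39.10) / 39.10 = 5.37 / 39.10 = 13.7340%
MRP = 13.75% − 5.22% = 8.53%
CAPM required = R_f + β·MRP = 5.22% + 1.195 × 8.53% = 15.41335%
α = realised − required = 13.7340% − 15.41335% = -1.68%

-1.68%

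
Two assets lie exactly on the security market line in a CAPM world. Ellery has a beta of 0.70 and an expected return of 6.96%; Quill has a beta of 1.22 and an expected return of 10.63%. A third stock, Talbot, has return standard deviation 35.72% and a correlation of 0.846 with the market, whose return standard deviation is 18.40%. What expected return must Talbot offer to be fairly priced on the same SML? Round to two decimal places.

MRP = (10.63% − 6.96%) / (1.22 − 0.70) = 7.0577%
R_f = 6.96% − 0.70 × 7.0577% = 2.0196%
β_Talbot = ρ·σ_i/σ_m = 0.846 × 35.72 / 18.40 = 1.6423
E(R_Talbot) = R_f + β × MRP = 2.0196% + 1.6423 × 7.0577% = 13.61%

13.61%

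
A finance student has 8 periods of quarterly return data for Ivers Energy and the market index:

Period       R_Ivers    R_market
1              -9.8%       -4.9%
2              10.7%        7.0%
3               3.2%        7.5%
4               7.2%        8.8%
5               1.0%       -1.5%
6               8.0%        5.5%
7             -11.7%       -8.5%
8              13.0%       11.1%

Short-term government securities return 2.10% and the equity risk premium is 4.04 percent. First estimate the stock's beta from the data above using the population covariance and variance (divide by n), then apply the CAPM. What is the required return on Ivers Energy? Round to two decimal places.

Mean R_i = (-9.8 + 10.7 + 3.2 + 7.2 + 1.0 + 8.0 − 11.7 + 13.0) / 8 = 2.7000%
Mean R_m = (-4.9 + 7.0 + 7.5 + 8.8 − 1.5 + 5.5 − 8.5 + 11.1) / 8 = 3.1250%
Σ(R_i − R̄_i)(R_m − R̄_m) = 429.0300  ⇒  Cov = 429.0300 / 8 = 53.6288
Σ(R_m − R̄_m)² = 356.5350  ⇒  Var(R_m) = 356.5350 / 8 = 44.5669
β = Cov / Var(R_m) = 53.6288 / 44.5669 = 1.2033
E(R) = R_f + β × MRP = 2.10% + 1.2033 × 4.04% = 6.96%

6.96%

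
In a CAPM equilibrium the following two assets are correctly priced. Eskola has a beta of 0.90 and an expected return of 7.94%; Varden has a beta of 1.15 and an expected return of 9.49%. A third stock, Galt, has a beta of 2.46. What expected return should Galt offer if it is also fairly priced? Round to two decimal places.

17.61%

MRP (SML slope) = (9.49% − 7.94%) / (1.15 − 0.90) = 1.55% / 0.25 = 6.2000%
R_f (intercept) = 7.94% − 0.90 × 6.2000% = 2.3600%
E(R_Galt) = R_f + β × MRP = 2.3600% + 2.46 × 6.2000% = 17.61%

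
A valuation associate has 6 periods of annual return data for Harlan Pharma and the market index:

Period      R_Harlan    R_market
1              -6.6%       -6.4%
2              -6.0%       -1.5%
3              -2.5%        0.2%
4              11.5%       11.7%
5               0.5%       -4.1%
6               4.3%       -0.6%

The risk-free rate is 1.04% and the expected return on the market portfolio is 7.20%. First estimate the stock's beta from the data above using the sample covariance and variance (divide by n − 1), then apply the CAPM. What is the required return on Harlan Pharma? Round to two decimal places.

6.69%

Mean R_i = (-6.6 − 6.0 − 2.5 + 11.5 + 0.5 + 4.3) / 6 = 0.2000%
Mean R_m = (-6.4 − 1.5 + 0.2 + 11.7 − 4.1 − 0.6) / 6 = -0.1167%
Σ(R_i − R̄_i)(R_m − R̄_m) = 180.8000  ⇒  Cov = 180.8000 / 5 = 36.1600
Σ(R_m − R̄_m)² = 197.2283  ⇒  Var(R_m) = 197.2283 / 5 = 39.4457
β = Cov / Var(R_m) = 36.1600 / 39.4457 = 0.9167
MRP = 7.20% − 1.04% = 6.16%
E(R) = R_f + β × MRP = 1.04% + 0.9167 × 6.16% = 6.69%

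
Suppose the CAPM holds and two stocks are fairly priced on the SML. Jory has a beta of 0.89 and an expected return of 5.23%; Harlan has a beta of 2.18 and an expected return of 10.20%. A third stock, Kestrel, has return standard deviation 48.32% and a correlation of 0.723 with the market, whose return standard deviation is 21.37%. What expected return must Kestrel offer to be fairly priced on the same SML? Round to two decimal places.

8.10%

MRP = (10.20% − 5.23%) / (2.18 − 0.89) = 3.8527%
R_f = 5.23% − 0.89 × 3.8527% = 1.8011%
β_Kestrel = ρ·σ_i/σ_m = 0.723 × 48.32 / 21.37 = 1.6348
E(R_Kestrel) = R_f + β × MRP = 1.8011% + 1.6348 × 3.8527% = 8.10%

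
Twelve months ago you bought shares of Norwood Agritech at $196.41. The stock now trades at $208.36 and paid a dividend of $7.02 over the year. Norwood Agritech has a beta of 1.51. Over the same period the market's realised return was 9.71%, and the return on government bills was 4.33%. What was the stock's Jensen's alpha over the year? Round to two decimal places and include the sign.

Realised HPR = (P1 + D1 − P0) / P0 = (208.36 + 7.02 − 196.41) / 196.41 = 18.97 / 196.41 = 9.6584%
MRP = 9.71% − 4.33% = 5.38%
CAPM required = R_f + β·MRP = 4.33% + 1.51 × 5.38% = 12.4538%
α = realised − required = 9.6584% − 12.4538% = -2.80%

-2.80%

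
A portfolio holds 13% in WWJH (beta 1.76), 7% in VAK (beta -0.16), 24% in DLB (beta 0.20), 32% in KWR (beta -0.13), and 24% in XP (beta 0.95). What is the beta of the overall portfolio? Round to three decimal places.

β_P = Σ w_i β_i = 0.13×1.76 + 0.07×-0.16 + 0.24×0.20 + 0.32×-0.13 + 0.24×0.95 = 0.4520

0.452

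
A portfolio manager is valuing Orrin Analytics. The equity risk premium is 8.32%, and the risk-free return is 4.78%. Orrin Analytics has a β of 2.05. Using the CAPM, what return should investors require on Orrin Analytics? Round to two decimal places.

21.84%

E(R) = R_f + β × MRP = 4.78% + 2.05 × 8.32% = 21.84%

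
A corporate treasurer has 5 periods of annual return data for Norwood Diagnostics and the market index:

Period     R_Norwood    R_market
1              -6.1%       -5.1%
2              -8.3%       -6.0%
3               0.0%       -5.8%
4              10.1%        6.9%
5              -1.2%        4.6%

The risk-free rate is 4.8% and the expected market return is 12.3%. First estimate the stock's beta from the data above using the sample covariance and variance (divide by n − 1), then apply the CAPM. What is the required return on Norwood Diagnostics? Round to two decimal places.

11.38%

Mean R_i = (-6.1 − 8.3 + 0.0 + 10.1 − 1.2) / 5 = -1.1000%
Mean R_m = (-5.1 − 6.0 − 5.8 + 6.9 + 4.6) / 5 = -1.0800%
Σ(R_i − R̄_i)(R_m − R̄_m) = 139.1400  ⇒  Cov = 139.1400 / 4 = 34.7850
Σ(R_m − R̄_m)² = 158.5880  ⇒  Var(R_m) = 158.5880 / 4 = 39.6470
β = Cov / Var(R_m) = 34.7850 / 39.6470 = 0.8774
MRP = 12.3% − 4.8% = 7.50%
E(R) = R_f + β × MRP = 4.8% + 0.8774 × 7.5% = 11.38%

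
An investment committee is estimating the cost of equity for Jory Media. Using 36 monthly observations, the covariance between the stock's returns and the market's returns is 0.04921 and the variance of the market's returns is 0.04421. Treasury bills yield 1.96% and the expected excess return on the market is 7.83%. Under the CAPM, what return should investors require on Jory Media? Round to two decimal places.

10.68%

β = Cov(R_i, R_m) / Var(R_m) = 0.04921 / 0.04421 = 1.1131
E(R) = R_f + β × MRP = 1.96% + 1.1131 × 7.83% = 10.68%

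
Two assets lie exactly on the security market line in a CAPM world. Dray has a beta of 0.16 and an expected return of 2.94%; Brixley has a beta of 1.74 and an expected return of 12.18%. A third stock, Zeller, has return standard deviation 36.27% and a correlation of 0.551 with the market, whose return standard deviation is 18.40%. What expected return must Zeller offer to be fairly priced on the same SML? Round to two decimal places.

8.36%

MRP = (12.18% − 2.94%) / (1.74 − 0.16) = 5.8481%
R_f = 2.94% − 0.16 × 5.8481% = 2.0043%
β_Zeller = ρ·σ_i/σ_m = 0.551 × 36.27 / 18.40 = 1.0861
E(R_Zeller) = R_f + β × MRP = 2.0043% + 1.0861 × 5.8481% = 8.36%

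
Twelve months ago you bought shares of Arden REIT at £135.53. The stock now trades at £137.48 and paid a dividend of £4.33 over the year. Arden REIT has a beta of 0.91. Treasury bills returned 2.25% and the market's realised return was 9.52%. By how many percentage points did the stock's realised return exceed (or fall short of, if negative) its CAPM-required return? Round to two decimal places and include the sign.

-4.23%

Realised HPR = (P1 + D1 − P0) / P0 = (137.48 + 4.33 − 135.53) / 135.53 = 6.28 / 135.53 = 4.6337%
MRP = 9.52% − 2.25% = 7.27%
CAPM required = R_f + β·MRP = 2.25% + 0.91 × 7.27% = 8.8657%
α = realised − required = 4.6337% − 8.8657% = -4.23%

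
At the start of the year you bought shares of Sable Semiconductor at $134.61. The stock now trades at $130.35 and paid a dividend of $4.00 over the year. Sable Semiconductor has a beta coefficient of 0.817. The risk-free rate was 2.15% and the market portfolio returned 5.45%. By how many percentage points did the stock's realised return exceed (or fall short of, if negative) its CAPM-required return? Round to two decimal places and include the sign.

-5.04%

Realised HPR = (P1 + D1 − P0) / P0 = (130.35 + 4.00 − 134.61) / 134.61 = -0.26 / 134.61 = -0.1932%
MRP = 5.45% − 2.15% = 3.30%
CAPM required = R_f + β·MRP = 2.15% + 0.817 × 3.30% = 4.84610%
α = realised − required = -0.1932% − 4.84610% = -5.04%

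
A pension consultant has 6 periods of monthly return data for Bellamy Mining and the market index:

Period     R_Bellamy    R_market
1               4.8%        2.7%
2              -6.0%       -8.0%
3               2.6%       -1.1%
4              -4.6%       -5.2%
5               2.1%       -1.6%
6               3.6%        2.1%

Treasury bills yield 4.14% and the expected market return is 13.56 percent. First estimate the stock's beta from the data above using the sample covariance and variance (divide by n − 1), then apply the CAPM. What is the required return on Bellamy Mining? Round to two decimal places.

Mean R_i = (4.8 − 6.0 + 2.6 − 4.6 + 2.1 + 3.6) / 6 = 0.4167%
Mean R_m = (2.7 − 8.0 − 1.1 − 5.2 − 1.6 + 2.1) / 6 = -1.8500%
Σ(R_i − R̄_i)(R_m − R̄_m) = 90.8450  ⇒  Cov = 90.8450 / 5 = 18.1690
Σ(R_m − R̄_m)² = 85.9750  ⇒  Var(R_m) = 85.9750 / 5 = 17.1950
β = Cov / Var(R_m) = 18.1690 / 17.1950 = 1.0566
MRP = 13.56% − 4.14% = 9.42%
E(R) = R_f + β × MRP = 4.14% + 1.0566 × 9.42% = 14.09%

14.09%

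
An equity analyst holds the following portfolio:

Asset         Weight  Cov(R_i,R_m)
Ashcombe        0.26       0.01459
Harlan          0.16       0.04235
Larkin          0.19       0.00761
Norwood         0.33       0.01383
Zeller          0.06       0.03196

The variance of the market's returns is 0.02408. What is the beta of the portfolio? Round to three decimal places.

0.768

β_Ashcombe = 0.01459 / 0.02408 = 0.6059
β_Harlan = 0.04235 / 0.02408 = 1.7587
β_Larkin = 0.00761 / 0.02408 = 0.3160
β_Norwood = 0.01383 / 0.02408 = 0.5743
β_Zeller = 0.03196 / 0.02408 = 1.3272
β_P = Σ w_i β_i = 0.26×0.6059 + 0.16×1.7587 + 0.19×0.3160 + 0.33×0.5743 + 0.06×1.3272 = 0.7681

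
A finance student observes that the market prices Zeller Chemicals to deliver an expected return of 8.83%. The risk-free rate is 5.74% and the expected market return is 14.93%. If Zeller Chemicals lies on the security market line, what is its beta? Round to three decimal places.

MRP = 14.93% − 5.74% = 9.19%
β = (E(R) − R_f) / MRP = (8.83% − 5.74%) / 9.19% = 3.09% / 9.19% = 0.336

0.336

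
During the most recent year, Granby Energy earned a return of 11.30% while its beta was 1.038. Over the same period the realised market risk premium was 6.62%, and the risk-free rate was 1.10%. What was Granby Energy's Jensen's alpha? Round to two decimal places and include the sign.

+3.33%

CAPM benchmark = R_f + β(R_m − R_f) = 1.10% + 1.038 × 6.62% = 7.97156%
α = actual − benchmark = 11.30% − 7.97156% = +3.33%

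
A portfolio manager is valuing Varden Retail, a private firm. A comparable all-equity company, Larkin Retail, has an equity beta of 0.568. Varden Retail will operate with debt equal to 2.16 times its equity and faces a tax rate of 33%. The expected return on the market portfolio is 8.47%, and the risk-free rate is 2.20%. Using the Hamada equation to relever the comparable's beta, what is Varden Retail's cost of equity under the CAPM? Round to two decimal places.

β_L = β_U × [1 + (1 − t)(D/E)] = 0.568 × [1 + (1 − 0.33) × 2.16]
    = 0.568 × [1 + 0.67 × 2.16] = 0.568 × 2.4472 = 1.3900
MRP = 8.47% − 2.20% = 6.27%
E(R) = R_f + β_L × MRP = 2.20% + 1.3900 × 6.27% = 10.92%

10.92%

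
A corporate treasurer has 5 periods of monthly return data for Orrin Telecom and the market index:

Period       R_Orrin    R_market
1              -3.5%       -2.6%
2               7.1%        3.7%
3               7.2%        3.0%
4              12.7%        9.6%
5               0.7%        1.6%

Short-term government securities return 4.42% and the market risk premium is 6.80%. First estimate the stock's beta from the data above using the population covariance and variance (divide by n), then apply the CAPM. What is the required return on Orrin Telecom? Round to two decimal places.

Mean R_i = (-3.5 + 7.1 + 7.2 + 12.7 + 0.7) / 5 = 4.8400%
Mean R_m = (-2.6 + 3.7 + 3.0 + 9.6 + 1.6) / 5 = 3.0600%
Σ(R_i − R̄_i)(R_m − R̄_m) = 105.9580  ⇒  Cov = 105.9580 / 5 = 21.1916
Σ(R_m − R̄_m)² = 77.3520  ⇒  Var(R_m) = 77.3520 / 5 = 15.4704
β = Cov / Var(R_m) = 21.1916 / 15.4704 = 1.3698
E(R) = R_f + β × MRP = 4.42% + 1.3698 × 6.80% = 13.73%

13.73%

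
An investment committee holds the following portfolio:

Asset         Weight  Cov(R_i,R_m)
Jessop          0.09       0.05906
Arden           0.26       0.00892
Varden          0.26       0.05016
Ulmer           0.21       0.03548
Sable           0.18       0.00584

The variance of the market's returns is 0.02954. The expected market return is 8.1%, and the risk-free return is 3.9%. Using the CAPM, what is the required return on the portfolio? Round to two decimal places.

8.05%

β_Jessop = 0.05906 / 0.02954 = 1.9993
β_Arden = 0.00892 / 0.02954 = 0.3020
β_Varden = 0.05016 / 0.02954 = 1.6980
β_Ulmer = 0.03548 / 0.02954 = 1.2011
β_Sable = 0.00584 / 0.02954 = 0.1977
β_P = Σ w_i β_i = 0.09×1.9993 + 0.26×0.3020 + 0.26×1.6980 + 0.21×1.2011 + 0.18×0.1977 = 0.9878
MRP = 8.1% − 3.9% = 4.20%
E(R_P) = R_f + β_P × MRP = 3.9% + 0.9878 × 4.2% = 8.05%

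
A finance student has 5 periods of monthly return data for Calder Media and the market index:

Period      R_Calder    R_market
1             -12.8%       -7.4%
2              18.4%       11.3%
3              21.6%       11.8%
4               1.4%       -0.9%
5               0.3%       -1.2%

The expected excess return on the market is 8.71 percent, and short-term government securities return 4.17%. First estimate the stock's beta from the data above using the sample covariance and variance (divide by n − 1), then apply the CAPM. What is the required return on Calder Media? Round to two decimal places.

18.66%

Mean R_i = (-12.8 + 18.4 + 21.6 + 1.4 + 0.3) / 5 = 5.7800%
Mean R_m = (-7.4 + 11.3 + 11.8 − 0.9 − 1.2) / 5 = 2.7200%
Σ(R_i − R̄_i)(R_m − R̄_m) = 477.2920  ⇒  Cov = 477.2920 / 4 = 119.3230
Σ(R_m − R̄_m)² = 286.9480  ⇒  Var(R_m) = 286.9480 / 4 = 71.7370
β = Cov / Var(R_m) = 119.3230 / 71.7370 = 1.6633
E(R) = R_f + β × MRP = 4.17% + 1.6633 × 8.71% = 18.66%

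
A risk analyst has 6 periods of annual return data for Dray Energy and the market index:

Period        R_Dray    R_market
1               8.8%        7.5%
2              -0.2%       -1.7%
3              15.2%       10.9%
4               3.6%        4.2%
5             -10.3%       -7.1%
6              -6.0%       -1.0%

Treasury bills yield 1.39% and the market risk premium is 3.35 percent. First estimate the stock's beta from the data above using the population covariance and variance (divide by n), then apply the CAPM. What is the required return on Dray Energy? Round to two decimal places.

6.00%

Mean R_i = (8.8 − 0.2 + 15.2 + 3.6 − 10.3 − 6.0) / 6 = 1.8500%
Mean R_m = (7.5 − 1.7 + 10.9 + 4.2 − 7.1 − 1.0) / 6 = 2.1333%
Σ(R_i − R̄_i)(R_m − R̄_m) = 302.5900  ⇒  Cov = 302.5900 / 6 = 50.4317
Σ(R_m − R̄_m)² = 219.6933  ⇒  Var(R_m) = 219.6933 / 6 = 36.6156
β = Cov / Var(R_m) = 50.4317 / 36.6156 = 1.3773
E(R) = R_f + β × MRP = 1.39% + 1.3773 × 3.35% = 6.00%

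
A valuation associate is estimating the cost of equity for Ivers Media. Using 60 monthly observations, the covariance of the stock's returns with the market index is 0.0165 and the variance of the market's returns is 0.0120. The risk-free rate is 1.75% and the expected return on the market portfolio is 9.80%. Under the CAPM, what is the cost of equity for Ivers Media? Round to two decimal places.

β = Cov(R_i, R_m) / Var(R_m) = 0.0165 / 0.0120 = 1.3750
MRP = 9.80% − 1.75% = 8.05%
E(R) = R_f + β × MRP = 1.75% + 1.3750 × 8.05% = 12.82%

12.82%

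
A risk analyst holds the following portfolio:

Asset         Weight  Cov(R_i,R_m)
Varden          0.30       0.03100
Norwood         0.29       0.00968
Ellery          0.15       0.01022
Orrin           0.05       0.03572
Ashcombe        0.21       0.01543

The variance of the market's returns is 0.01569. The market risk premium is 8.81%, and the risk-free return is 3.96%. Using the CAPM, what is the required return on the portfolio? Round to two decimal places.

14.44%

β_Varden = 0.03100 / 0.01569 = 1.9758
β_Norwood = 0.00968 / 0.01569 = 0.6170
β_Ellery = 0.01022 / 0.01569 = 0.6514
β_Orrin = 0.03572 / 0.01569 = 2.2766
β_Ashcombe = 0.01543 / 0.01569 = 0.9834
β_P = Σ w_i β_i = 0.30×1.9758 + 0.29×0.6170 + 0.15×0.6514 + 0.05×2.2766 + 0.21×0.9834 = 1.1897
E(R_P) = R_f + β_P × MRP = 3.96% + 1.1897 × 8.81% = 14.44%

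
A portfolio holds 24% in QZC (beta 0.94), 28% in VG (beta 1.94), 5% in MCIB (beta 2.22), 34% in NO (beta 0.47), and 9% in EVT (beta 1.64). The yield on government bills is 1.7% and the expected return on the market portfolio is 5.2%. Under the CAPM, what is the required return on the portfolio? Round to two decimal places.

β_P = Σ w_i β_i = 0.24×0.94 + 0.28×1.94 + 0.05×2.22 + 0.34×0.47 + 0.09×1.64 = 1.1872
MRP = 5.2% − 1.7% = 3.50%
E(R_P) = R_f + β_P × MRP = 1.7% + 1.1872 × 3.5% = 5.86%

5.86%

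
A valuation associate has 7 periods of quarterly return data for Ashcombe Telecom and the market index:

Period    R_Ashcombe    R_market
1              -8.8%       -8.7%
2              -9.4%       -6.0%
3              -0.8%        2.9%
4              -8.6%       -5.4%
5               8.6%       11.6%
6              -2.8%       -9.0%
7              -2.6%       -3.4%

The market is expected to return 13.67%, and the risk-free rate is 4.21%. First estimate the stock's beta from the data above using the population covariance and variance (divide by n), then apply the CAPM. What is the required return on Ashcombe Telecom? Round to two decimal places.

11.32%

Mean R_i = (-8.8 − 9.4 − 0.8 − 8.6 + 8.6 − 2.8 − 2.6) / 7 = -3.4857%
Mean R_m = (-8.7 − 6.0 + 2.9 − 5.4 + 11.6 − 9.0 − 3.4) / 7 = -2.5714%
Σ(R_i − R̄_i)(R_m − R̄_m) = 248.1371  ⇒  Cov = 248.1371 / 7 = 35.4482
Σ(R_m − R̄_m)² = 330.0943  ⇒  Var(R_m) = 330.0943 / 7 = 47.1563
β = Cov / Var(R_m) = 35.4482 / 47.1563 = 0.7517
MRP = 13.67% − 4.21% = 9.46%
E(R) = R_f + β × MRP = 4.21% + 0.7517 × 9.46% = 11.32%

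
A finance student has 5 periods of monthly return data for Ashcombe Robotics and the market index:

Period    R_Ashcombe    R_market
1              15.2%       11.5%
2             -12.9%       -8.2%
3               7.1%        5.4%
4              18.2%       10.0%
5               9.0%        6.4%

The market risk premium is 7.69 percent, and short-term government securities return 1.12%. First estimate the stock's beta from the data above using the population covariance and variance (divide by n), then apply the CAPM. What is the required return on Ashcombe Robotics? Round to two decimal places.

Mean R_i = (15.2 − 12.9 + 7.1 + 18.2 + 9.0) / 5 = 7.3200%
Mean R_m = (11.5 − 8.2 + 5.4 + 10.0 + 6.4) / 5 = 5.0200%
Σ(R_i − R̄_i)(R_m − R̄_m) = 374.7880  ⇒  Cov = 374.7880 / 5 = 74.9576
Σ(R_m − R̄_m)² = 243.6080  ⇒  Var(R_m) = 243.6080 / 5 = 48.7216
β = Cov / Var(R_m) = 74.9576 / 48.7216 = 1.5385
E(R) = R_f + β × MRP = 1.12% + 1.5385 × 7.69% = 12.95%

12.95%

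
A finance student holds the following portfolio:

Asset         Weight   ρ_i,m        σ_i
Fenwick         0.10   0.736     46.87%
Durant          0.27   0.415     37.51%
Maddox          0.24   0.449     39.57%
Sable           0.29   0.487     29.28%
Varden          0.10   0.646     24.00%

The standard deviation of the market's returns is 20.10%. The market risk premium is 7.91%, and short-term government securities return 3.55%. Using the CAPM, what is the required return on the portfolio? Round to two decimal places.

10.48%

β_Fenwick = 0.736 × 46.87% / 20.10% = 1.7162
β_Durant = 0.415 × 37.51% / 20.10% = 0.7745
β_Maddox = 0.449 × 39.57% / 20.10% = 0.8839
β_Sable = 0.487 × 29.28% / 20.10% = 0.7094
β_Varden = 0.646 × 24.00% / 20.10% = 0.7713
β_P = Σ w_i β_i = 0.10×1.7162 + 0.27×0.7745 + 0.24×0.8839 + 0.29×0.7094 + 0.10×0.7713 = 0.8757
E(R_P) = R_f + β_P × MRP = 3.55% + 0.8757 × 7.91% = 10.48%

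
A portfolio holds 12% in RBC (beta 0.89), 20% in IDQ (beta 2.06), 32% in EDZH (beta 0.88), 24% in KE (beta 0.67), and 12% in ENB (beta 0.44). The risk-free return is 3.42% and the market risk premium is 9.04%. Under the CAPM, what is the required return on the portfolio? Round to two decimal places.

12.59%

β_P = Σ w_i β_i = 0.12×0.89 + 0.20×2.06 + 0.32×0.88 + 0.24×0.67 + 0.12×0.44 = 1.0140
E(R_P) = R_f + β_P × MRP = 3.42% + 1.0140 × 9.04% = 12.59%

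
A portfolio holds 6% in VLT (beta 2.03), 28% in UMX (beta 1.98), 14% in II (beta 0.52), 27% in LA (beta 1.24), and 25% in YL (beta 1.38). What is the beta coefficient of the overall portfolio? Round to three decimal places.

1.429

β_P = Σ w_i β_i = 0.06×2.03 + 0.28×1.98 + 0.14×0.52 + 0.27×1.24 + 0.25×1.38 = 1.4288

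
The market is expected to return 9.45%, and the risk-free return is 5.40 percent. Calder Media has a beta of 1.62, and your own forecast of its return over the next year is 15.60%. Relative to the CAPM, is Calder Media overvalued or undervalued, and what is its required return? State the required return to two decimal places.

MRP = 9.45% − 5.40% = 4.05%
Required return = R_f + β·MRP = 5.40% + 1.62 × 4.05% = 11.96%
Forecast 15.60% > required 11.96% → the stock plots above the SML → undervalued.

Undervalued; required return 11.96%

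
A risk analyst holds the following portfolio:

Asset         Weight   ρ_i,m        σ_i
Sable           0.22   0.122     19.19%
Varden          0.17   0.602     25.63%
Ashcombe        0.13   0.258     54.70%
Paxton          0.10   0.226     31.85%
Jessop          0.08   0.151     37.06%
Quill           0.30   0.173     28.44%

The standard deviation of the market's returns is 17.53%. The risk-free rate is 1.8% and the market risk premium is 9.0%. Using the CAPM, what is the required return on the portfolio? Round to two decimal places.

β_Sable = 0.122 × 19.19% / 17.53% = 0.1336
β_Varden = 0.602 × 25.63% / 17.53% = 0.8802
β_Ashcombe = 0.258 × 54.70% / 17.53% = 0.8051
β_Paxton = 0.226 × 31.85% / 17.53% = 0.4106
β_Jessop = 0.151 × 37.06% / 17.53% = 0.3192
β_Quill = 0.173 × 28.44% / 17.53% = 0.2807
β_P = Σ w_i β_i = 0.22×0.1336 + 0.17×0.8802 + 0.13×0.8051 + 0.10×0.4106 + 0.08×0.3192 + 0.30×0.2807 = 0.4345
E(R_P) = R_f + β_P × MRP = 1.8% + 0.4345 × 9.0% = 5.71%

5.71%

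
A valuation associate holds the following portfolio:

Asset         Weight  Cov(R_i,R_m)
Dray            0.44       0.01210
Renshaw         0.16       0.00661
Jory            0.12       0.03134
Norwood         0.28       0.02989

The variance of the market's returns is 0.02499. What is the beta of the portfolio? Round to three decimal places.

β_Dray = 0.01210 / 0.02499 = 0.4842
β_Renshaw = 0.00661 / 0.02499 = 0.2645
β_Jory = 0.03134 / 0.02499 = 1.2541
β_Norwood = 0.02989 / 0.02499 = 1.1961
β_P = Σ w_i β_i = 0.44×0.4842 + 0.16×0.2645 + 0.12×1.2541 + 0.28×1.1961 = 0.7408

0.741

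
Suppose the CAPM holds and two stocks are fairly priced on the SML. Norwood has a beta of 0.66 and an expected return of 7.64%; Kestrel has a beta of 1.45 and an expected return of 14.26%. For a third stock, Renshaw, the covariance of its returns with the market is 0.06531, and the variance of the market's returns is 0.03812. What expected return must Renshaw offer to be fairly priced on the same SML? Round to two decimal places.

MRP = (14.26% − 7.64%) / (1.45 − 0.66) = 8.3797%
R_f = 7.64% − 0.66 × 8.3797% = 2.1094%
β_Renshaw = Cov / Var(R_m) = 0.06531 / 0.03812 = 1.7133
E(R_Renshaw) = R_f + β × MRP = 2.1094% + 1.7133 × 8.3797% = 16.47%

16.47%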